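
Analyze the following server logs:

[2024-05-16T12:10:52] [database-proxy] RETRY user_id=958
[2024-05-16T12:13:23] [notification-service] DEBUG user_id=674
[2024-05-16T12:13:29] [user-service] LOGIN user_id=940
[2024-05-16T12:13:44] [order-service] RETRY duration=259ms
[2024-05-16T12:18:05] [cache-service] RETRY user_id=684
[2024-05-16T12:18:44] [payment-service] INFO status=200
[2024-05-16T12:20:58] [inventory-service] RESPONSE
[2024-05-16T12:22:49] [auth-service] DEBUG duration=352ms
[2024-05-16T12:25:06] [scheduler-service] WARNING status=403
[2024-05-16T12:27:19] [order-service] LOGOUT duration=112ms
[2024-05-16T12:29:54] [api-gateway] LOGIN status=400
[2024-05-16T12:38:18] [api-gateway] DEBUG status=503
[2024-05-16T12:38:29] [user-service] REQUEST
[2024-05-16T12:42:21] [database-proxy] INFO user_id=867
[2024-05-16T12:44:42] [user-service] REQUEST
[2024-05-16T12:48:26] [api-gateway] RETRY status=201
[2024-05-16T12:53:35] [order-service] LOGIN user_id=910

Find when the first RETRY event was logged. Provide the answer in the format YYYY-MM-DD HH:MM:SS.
2024-05-16 12:10:52

To find the first event:

1. Filter for all RETRY events
2. Sort by timestamp
3. Select the first one
4. Timestamp: 2024-05-16 12:10:52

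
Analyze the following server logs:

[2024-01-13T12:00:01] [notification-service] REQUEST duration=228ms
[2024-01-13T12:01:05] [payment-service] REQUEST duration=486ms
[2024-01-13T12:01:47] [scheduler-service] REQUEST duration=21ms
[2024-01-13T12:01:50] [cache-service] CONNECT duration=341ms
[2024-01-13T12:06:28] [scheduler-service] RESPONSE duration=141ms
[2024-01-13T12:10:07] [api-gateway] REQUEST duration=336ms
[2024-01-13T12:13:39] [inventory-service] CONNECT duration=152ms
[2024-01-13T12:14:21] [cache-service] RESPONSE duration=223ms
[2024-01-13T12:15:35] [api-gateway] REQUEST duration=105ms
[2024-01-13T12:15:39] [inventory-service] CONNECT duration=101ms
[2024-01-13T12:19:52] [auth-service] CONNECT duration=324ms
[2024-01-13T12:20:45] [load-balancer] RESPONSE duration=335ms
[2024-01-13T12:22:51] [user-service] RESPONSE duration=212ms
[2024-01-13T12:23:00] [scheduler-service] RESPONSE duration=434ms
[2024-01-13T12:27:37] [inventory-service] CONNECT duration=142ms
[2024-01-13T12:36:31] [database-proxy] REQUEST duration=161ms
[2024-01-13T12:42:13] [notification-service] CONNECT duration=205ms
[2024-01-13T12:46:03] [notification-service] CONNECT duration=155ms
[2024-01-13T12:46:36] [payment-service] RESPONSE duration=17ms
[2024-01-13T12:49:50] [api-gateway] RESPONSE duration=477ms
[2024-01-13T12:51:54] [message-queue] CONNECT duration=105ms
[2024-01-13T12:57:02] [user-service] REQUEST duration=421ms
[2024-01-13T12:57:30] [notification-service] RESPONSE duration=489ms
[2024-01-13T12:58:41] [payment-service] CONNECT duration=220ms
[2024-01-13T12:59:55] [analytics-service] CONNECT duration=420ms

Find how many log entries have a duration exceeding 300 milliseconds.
10

To count timeouts:

1. Threshold: 300ms
2. Extract duration from each log entry
3. Count entries where duration > 300
4. Timeout count: 10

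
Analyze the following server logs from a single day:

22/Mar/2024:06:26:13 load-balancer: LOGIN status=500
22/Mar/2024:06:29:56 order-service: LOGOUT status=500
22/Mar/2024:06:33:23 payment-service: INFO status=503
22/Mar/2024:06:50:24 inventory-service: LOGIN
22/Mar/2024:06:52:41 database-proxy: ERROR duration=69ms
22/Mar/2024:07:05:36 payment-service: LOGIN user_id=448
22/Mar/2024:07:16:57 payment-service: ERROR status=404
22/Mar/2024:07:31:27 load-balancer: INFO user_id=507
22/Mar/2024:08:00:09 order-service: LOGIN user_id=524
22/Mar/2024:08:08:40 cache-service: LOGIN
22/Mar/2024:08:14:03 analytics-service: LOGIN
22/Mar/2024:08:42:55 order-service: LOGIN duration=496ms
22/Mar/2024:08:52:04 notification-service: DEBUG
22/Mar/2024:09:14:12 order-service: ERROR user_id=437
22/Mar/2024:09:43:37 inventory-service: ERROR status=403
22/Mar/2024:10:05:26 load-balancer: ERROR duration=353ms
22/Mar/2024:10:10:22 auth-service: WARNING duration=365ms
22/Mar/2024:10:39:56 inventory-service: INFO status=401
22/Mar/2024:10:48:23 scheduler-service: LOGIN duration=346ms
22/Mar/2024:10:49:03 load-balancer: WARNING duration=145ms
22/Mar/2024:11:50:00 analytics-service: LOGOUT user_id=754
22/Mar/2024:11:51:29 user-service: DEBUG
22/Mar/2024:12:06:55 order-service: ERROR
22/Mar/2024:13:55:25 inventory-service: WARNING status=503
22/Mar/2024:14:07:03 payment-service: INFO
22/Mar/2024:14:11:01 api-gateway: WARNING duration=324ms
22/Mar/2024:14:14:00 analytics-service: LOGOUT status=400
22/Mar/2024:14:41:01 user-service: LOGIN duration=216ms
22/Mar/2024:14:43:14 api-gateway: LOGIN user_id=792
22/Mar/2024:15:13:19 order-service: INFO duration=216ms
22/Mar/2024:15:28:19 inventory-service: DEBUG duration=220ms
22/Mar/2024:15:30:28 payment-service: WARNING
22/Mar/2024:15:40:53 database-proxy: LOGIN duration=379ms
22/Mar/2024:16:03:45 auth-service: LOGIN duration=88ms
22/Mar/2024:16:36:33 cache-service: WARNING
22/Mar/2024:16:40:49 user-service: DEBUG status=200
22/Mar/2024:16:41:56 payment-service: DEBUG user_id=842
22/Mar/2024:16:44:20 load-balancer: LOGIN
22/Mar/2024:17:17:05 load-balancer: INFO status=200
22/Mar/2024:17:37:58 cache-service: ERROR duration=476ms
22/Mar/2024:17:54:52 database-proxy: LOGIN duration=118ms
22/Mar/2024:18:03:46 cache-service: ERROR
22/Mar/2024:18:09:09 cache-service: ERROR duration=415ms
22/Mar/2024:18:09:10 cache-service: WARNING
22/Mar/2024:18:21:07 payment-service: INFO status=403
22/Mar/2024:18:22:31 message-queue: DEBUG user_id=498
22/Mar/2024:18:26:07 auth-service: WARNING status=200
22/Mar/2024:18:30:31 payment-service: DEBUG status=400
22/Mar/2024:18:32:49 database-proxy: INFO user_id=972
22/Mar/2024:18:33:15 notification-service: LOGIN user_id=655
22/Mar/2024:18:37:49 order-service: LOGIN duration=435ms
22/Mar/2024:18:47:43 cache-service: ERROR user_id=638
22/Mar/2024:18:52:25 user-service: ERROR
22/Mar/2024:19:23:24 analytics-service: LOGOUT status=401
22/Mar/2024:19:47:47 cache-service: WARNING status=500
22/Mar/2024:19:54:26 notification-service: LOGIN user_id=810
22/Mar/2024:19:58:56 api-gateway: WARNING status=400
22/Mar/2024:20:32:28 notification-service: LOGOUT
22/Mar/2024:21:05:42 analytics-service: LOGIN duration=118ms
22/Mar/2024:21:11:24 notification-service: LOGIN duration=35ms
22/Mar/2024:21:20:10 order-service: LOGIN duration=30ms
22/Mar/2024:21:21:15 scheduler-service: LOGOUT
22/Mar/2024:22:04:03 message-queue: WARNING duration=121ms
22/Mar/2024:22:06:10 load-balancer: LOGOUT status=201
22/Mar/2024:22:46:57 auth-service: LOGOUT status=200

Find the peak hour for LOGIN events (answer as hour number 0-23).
8

To find the peak hour:

1. Group all LOGIN events by hour
2. Count events in each hour
3. Find hour with maximum count
4. Peak hour: 8 (with 4 events)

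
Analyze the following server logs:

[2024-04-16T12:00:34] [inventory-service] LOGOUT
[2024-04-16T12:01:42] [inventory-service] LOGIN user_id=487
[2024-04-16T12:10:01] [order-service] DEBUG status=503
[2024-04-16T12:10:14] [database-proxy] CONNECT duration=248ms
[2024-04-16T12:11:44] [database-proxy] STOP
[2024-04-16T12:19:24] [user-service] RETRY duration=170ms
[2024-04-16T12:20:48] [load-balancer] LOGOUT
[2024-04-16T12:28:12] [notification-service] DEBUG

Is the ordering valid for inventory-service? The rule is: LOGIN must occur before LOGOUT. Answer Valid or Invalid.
Invalid

To validate ordering:

1. Required order: LOGIN → LOGOUT
2. Rule: LOGIN must occur before LOGOUT
3. Check actual order of events for inventory-service
4. Result: Invalid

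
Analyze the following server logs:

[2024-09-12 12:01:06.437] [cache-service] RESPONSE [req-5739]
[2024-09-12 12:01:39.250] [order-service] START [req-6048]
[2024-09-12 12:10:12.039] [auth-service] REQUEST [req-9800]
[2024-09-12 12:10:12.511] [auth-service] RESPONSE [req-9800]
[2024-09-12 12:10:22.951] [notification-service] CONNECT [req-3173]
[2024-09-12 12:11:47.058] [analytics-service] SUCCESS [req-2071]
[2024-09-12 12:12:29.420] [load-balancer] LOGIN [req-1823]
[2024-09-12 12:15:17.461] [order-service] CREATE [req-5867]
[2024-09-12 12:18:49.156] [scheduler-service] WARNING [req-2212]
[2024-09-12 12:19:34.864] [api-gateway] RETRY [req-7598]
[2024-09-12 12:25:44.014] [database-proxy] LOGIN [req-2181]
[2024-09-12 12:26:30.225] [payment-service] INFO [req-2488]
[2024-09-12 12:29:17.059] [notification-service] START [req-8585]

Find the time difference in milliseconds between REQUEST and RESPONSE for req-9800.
472

To calculate latency:

1. Find REQUEST with id req-9800: 2024-09-12 12:10:12.039
2. Find RESPONSE with id req-9800: 2024-09-12 12:10:12.511
3. Latency: 2024-09-12 12:10:12.511 - 2024-09-12 12:10:12.039 = 472ms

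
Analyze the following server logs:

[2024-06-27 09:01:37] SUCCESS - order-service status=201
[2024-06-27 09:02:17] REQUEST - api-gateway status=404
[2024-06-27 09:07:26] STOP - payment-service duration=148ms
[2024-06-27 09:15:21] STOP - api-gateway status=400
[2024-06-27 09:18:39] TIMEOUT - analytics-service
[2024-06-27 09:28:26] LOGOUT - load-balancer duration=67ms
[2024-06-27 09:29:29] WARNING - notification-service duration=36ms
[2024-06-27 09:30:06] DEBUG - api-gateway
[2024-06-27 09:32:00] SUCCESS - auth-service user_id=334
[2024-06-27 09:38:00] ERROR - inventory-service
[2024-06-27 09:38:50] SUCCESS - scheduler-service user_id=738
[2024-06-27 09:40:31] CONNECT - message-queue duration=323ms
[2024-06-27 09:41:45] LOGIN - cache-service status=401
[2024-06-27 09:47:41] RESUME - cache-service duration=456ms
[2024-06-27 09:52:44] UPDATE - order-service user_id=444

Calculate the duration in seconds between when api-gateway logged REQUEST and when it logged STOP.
784

To find the time between events:

1. Locate the first REQUEST event for api-gateway: 2024-06-27 09:02:17
2. Locate the first STOP event for api-gateway: 2024-06-27 09:15:21
3. Calculate the difference: 2024-06-27 09:15:21 - 2024-06-27 09:02:17 = 784 seconds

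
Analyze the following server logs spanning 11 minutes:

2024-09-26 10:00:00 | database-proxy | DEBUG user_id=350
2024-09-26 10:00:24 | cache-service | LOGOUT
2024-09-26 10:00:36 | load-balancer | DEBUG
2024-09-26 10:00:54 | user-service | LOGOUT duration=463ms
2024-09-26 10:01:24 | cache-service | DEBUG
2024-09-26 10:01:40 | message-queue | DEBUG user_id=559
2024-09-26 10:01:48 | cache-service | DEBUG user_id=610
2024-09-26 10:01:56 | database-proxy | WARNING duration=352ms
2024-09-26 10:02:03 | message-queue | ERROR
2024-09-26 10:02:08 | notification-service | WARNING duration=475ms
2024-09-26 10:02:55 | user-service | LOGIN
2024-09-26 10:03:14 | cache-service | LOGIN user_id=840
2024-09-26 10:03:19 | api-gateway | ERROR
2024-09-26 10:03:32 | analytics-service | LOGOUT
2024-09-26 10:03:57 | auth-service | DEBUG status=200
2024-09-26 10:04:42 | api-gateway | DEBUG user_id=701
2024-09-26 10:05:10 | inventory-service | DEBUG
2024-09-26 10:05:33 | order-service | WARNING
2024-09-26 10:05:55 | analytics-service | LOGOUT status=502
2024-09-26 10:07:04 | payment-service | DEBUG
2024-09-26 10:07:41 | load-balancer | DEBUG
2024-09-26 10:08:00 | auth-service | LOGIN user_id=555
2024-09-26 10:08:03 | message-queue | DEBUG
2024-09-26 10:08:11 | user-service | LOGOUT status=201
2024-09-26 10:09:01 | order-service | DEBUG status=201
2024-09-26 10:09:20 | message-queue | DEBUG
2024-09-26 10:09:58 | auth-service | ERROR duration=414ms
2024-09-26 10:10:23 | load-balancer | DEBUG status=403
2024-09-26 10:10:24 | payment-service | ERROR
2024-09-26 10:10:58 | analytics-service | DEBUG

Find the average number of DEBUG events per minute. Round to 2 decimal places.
1.36

To calculate the rate:

1. Count total DEBUG events: 15
2. Total time period: 11 minutes
3. Rate = 15 / 11 = 1.36 events per minute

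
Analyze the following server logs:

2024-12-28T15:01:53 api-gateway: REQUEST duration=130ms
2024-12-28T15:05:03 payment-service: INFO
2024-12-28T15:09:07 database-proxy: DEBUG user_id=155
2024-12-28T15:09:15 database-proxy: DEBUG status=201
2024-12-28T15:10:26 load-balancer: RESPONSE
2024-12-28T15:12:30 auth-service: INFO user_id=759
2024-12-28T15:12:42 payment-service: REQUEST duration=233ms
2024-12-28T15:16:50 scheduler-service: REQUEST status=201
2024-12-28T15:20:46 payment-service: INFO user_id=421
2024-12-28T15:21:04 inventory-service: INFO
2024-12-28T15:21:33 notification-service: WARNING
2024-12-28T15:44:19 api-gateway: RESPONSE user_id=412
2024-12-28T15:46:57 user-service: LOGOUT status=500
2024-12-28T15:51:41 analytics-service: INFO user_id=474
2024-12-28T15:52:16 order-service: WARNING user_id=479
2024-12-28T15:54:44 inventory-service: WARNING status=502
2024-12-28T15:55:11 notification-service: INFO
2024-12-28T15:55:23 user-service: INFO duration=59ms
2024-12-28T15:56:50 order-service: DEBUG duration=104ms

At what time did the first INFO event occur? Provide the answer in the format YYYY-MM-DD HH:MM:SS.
2024-12-28 15:05:03

To find the first event:

1. Filter for all INFO events
2. Sort by timestamp
3. Select the first one
4. Timestamp: 2024-12-28 15:05:03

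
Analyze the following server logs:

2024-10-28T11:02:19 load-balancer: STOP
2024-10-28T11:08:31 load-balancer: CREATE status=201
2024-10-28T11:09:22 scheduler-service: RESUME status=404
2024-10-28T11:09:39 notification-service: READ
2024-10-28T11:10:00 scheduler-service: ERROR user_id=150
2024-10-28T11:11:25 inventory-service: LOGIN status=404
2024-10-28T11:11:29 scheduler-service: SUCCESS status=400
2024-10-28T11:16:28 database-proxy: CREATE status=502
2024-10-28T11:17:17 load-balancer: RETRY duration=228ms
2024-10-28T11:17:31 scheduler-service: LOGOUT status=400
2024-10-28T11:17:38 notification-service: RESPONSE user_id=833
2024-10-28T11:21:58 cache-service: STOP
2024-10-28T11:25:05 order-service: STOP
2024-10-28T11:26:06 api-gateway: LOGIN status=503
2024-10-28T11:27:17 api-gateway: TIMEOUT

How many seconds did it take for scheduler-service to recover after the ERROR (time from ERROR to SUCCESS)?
89

To calculate recovery time:

1. Find ERROR event for scheduler-service: 2024-10-28T11:10:00
2. Find next SUCCESS event for scheduler-service: 2024-10-28T11:11:29
3. Recovery time: 2024-10-28T11:11:29 - 2024-10-28T11:10:00 = 89 seconds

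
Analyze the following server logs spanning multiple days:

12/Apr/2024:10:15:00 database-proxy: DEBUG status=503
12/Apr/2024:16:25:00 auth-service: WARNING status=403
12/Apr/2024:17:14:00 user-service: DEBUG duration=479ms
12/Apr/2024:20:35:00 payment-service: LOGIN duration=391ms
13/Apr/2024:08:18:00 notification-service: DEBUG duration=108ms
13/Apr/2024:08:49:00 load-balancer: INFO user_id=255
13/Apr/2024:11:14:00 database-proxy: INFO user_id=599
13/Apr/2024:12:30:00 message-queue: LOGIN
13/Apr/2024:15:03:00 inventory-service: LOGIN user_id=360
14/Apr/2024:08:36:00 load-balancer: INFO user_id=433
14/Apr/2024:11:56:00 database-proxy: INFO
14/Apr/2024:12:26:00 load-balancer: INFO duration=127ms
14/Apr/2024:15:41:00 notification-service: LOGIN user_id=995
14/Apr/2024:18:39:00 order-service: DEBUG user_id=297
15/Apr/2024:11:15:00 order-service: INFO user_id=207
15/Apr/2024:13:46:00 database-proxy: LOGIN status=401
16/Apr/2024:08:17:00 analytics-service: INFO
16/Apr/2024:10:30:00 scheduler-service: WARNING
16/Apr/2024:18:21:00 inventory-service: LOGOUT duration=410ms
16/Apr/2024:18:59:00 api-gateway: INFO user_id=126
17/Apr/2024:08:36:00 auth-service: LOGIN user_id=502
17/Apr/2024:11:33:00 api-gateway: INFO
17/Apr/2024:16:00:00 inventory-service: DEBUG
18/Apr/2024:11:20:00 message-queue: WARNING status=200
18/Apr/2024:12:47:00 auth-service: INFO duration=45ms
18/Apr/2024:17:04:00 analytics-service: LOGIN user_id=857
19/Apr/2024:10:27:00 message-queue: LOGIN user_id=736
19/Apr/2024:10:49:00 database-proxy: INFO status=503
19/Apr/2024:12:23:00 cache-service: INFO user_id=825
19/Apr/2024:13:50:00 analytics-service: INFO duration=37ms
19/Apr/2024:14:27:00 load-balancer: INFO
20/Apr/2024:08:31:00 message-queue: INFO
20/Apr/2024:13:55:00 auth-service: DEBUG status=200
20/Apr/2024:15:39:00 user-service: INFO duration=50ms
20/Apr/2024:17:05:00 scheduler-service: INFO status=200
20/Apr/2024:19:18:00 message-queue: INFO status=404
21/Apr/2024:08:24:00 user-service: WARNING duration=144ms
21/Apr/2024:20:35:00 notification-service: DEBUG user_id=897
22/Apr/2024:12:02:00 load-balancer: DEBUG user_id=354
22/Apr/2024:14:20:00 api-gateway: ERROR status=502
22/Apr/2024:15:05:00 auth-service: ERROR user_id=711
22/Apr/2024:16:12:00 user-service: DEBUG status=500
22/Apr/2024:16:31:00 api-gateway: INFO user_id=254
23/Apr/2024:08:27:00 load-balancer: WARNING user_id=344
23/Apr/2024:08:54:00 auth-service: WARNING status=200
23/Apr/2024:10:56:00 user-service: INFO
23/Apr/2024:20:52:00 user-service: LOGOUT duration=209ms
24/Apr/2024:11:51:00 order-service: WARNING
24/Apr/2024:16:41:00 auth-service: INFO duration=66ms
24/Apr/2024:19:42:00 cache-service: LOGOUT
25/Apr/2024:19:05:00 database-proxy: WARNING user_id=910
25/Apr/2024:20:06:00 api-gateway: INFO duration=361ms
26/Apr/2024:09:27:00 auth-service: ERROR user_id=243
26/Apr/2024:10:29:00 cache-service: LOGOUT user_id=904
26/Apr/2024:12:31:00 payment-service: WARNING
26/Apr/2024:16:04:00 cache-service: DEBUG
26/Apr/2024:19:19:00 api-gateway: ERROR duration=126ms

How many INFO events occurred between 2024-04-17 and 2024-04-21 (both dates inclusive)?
10

To filter by date range:

1. Date range: 2024-04-17 through 2024-04-21, both dates inclusive
2. Filter for INFO events whose date falls in this range
3. Count matching events: 10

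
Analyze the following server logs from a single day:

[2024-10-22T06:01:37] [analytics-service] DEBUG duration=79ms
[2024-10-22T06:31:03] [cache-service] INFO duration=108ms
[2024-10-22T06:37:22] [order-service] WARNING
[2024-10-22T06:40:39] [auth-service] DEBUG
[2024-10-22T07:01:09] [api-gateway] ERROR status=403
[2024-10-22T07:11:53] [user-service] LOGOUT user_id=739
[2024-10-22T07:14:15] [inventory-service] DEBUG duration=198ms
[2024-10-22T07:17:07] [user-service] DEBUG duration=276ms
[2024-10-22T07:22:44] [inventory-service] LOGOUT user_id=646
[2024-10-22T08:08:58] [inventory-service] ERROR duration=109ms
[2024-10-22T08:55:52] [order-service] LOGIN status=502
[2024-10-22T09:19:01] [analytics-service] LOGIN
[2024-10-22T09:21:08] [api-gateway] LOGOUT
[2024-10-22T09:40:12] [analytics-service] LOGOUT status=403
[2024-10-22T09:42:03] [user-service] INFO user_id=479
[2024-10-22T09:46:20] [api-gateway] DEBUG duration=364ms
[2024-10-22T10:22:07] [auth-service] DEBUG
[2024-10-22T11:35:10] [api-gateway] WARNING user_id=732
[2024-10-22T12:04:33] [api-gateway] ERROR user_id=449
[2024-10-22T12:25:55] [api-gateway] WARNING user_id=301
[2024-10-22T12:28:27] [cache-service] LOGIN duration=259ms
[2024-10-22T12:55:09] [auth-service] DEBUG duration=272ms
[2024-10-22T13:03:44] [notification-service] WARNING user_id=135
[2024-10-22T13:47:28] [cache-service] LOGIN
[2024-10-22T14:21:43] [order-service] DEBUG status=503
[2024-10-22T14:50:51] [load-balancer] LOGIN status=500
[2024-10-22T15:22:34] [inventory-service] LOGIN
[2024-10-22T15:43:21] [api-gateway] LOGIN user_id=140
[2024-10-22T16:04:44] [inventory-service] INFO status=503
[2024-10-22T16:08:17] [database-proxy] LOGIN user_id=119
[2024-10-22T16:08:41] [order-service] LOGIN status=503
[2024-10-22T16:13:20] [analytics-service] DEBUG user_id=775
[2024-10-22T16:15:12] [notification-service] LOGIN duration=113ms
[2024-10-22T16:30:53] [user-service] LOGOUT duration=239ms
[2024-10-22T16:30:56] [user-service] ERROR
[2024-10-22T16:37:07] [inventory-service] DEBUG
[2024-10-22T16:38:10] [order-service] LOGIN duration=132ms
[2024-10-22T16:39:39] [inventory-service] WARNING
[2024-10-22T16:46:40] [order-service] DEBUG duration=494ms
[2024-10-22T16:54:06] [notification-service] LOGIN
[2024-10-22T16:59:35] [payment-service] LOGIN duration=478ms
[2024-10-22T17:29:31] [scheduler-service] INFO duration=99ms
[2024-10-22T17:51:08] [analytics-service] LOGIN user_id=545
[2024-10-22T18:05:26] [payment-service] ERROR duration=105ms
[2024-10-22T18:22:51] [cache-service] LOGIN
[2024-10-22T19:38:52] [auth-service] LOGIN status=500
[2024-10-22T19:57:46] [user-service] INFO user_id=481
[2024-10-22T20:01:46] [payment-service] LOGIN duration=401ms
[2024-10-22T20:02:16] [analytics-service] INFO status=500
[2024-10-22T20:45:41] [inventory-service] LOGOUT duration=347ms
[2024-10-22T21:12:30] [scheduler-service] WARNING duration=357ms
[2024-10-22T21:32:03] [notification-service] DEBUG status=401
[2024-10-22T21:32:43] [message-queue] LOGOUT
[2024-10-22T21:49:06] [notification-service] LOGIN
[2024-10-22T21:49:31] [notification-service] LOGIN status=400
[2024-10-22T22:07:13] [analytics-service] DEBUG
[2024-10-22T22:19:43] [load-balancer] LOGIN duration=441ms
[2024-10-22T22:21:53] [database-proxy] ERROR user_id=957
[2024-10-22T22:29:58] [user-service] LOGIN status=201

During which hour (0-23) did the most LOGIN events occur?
16

To find the peak hour:

1. Group all LOGIN events by hour
2. Count events in each hour
3. Find hour with maximum count
4. Peak hour: 16 (with 6 events)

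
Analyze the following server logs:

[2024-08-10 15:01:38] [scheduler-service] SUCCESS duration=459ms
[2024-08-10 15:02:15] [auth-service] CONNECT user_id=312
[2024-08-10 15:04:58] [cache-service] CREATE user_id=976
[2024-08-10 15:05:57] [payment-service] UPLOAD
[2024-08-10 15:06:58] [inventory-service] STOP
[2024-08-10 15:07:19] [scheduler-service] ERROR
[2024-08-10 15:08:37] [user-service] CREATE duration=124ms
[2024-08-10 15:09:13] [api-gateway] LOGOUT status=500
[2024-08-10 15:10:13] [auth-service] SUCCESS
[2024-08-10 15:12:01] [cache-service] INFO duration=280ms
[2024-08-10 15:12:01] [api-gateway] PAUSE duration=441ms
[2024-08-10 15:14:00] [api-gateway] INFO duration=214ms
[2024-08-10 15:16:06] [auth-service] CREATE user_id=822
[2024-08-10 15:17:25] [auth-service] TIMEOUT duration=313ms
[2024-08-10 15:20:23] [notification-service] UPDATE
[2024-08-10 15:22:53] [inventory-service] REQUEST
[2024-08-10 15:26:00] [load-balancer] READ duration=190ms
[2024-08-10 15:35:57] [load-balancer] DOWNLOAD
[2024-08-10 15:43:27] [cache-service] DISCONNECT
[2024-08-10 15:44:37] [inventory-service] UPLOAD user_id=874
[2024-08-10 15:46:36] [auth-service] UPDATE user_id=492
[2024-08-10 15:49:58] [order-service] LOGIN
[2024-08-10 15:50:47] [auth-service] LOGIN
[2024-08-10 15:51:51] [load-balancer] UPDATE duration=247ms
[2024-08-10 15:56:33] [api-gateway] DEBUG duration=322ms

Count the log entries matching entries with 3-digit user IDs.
5

To find matching entries:

1. Pattern to match: entries with 3-digit user IDs
2. Scan each log entry for the pattern
3. Count matches: 5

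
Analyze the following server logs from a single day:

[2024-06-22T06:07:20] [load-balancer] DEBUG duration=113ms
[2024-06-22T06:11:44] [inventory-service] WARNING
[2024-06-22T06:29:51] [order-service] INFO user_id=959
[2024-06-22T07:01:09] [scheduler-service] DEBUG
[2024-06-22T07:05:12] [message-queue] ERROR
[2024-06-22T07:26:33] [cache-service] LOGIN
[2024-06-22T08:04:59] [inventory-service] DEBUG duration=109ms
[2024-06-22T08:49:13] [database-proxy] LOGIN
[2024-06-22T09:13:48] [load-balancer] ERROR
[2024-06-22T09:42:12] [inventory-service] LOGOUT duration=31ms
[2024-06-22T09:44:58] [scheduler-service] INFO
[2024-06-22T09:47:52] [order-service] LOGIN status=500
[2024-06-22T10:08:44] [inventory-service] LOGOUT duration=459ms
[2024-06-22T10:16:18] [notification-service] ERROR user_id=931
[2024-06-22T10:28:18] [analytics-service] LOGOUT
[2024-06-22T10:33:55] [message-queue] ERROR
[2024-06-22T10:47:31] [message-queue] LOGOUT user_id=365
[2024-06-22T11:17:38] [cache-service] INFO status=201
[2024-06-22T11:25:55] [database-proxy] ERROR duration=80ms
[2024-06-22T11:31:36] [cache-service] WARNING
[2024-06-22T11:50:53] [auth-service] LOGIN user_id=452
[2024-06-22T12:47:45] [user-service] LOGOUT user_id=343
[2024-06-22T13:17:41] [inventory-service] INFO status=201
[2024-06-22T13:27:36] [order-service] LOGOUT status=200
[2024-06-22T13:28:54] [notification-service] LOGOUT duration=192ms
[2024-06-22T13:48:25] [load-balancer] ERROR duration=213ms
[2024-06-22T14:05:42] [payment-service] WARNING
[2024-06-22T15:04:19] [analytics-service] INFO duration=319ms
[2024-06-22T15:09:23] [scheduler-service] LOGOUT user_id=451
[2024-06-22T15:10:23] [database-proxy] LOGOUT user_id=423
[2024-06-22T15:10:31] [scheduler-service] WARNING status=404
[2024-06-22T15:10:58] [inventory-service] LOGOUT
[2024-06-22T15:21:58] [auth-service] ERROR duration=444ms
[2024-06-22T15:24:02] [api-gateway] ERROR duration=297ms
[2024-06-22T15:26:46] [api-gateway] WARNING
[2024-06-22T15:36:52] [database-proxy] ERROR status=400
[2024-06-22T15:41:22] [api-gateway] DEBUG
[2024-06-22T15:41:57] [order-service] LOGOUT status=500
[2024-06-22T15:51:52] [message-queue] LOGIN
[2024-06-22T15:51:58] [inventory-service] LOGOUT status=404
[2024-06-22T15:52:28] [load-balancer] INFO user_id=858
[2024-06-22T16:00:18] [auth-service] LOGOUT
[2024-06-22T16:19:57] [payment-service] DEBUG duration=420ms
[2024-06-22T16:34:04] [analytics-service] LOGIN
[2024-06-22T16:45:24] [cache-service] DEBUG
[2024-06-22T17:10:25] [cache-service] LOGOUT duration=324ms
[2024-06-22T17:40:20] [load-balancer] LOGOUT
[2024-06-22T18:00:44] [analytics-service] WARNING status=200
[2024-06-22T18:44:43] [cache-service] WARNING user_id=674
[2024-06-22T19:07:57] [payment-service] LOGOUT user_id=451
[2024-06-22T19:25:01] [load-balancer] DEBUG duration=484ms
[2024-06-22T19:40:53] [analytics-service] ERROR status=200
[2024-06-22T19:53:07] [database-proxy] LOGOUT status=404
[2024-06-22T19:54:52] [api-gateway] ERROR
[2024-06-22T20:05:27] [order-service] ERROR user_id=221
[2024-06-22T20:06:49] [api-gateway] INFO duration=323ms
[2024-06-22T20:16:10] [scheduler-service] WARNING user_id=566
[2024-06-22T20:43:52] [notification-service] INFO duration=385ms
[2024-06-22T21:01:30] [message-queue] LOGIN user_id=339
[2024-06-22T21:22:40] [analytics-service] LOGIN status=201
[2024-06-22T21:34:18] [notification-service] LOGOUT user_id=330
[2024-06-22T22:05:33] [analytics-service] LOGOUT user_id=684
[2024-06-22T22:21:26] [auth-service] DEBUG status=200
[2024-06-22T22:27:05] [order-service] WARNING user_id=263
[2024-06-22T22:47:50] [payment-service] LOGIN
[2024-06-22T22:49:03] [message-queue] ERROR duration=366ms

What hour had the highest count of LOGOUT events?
15

To find the peak hour:

1. Group all LOGOUT events by hour
2. Count events in each hour
3. Find hour with maximum count
4. Peak hour: 15 (with 5 events)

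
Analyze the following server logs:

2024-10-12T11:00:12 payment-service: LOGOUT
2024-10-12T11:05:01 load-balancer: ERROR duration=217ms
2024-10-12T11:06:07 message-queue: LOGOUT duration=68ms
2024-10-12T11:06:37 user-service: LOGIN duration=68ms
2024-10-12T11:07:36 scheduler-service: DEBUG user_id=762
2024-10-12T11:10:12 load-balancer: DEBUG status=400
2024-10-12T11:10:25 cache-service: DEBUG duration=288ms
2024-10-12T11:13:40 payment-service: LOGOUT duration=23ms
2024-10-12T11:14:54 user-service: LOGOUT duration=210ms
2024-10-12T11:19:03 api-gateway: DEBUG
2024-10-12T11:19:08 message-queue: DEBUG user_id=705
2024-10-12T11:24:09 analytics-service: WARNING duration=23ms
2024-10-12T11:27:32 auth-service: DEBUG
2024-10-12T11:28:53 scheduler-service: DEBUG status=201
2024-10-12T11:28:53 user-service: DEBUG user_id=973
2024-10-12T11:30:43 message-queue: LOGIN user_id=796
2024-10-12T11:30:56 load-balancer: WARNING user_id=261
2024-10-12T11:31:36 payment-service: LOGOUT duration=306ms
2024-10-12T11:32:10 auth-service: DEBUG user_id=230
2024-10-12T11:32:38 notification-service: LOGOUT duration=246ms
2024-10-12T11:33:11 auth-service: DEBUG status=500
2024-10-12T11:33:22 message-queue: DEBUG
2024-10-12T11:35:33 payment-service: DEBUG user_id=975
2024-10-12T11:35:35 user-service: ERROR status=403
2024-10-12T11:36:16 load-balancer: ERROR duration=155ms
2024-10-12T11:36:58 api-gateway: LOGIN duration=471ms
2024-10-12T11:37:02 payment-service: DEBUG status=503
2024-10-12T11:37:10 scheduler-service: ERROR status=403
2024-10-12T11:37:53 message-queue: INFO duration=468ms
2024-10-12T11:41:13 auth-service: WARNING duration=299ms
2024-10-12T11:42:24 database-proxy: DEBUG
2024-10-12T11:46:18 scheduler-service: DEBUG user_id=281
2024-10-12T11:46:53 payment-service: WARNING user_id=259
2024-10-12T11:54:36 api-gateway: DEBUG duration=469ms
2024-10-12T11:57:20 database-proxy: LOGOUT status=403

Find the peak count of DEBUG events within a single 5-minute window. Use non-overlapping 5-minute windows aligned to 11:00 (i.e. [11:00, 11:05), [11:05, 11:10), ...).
3

To find the burst window:

1. Divide the log period into non-overlapping 5-minute windows starting at 11:00
2. Count DEBUG events in each window
3. Find the window with maximum count
4. Maximum events in a window: 3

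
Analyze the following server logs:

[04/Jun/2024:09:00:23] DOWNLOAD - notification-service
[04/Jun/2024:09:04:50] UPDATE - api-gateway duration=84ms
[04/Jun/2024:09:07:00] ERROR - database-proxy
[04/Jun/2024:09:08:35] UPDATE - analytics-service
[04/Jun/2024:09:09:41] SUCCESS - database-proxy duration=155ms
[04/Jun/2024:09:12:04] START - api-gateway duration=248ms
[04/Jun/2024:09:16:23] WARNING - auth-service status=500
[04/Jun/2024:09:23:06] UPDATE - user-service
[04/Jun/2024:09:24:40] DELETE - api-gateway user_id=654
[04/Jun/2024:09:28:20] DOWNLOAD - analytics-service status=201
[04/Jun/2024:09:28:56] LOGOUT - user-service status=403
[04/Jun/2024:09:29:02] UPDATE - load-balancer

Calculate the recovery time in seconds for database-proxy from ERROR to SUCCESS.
161

To calculate recovery time:

1. Find ERROR event for database-proxy: 04/Jun/2024:09:07:00
2. Find next SUCCESS event for database-proxy: 04/Jun/2024:09:09:41
3. Recovery time: 04/Jun/2024:09:09:41 - 04/Jun/2024:09:07:00 = 161 seconds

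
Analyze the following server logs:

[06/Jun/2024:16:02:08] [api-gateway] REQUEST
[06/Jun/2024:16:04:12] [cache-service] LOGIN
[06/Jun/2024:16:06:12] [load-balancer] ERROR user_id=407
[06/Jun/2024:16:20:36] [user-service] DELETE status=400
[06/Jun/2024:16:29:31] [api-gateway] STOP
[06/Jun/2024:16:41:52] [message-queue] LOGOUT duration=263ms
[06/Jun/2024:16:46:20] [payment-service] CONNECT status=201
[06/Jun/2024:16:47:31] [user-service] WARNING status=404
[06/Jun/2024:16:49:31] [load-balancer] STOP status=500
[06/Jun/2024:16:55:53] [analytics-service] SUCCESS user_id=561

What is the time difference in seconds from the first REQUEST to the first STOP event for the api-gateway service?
1643

To find the time between events:

1. Locate the first REQUEST event for api-gateway: 06/Jun/2024:16:02:08
2. Locate the first STOP event for api-gateway: 06/Jun/2024:16:29:31
3. Calculate the difference: 06/Jun/2024:16:29:31 - 06/Jun/2024:16:02:08 = 1643 seconds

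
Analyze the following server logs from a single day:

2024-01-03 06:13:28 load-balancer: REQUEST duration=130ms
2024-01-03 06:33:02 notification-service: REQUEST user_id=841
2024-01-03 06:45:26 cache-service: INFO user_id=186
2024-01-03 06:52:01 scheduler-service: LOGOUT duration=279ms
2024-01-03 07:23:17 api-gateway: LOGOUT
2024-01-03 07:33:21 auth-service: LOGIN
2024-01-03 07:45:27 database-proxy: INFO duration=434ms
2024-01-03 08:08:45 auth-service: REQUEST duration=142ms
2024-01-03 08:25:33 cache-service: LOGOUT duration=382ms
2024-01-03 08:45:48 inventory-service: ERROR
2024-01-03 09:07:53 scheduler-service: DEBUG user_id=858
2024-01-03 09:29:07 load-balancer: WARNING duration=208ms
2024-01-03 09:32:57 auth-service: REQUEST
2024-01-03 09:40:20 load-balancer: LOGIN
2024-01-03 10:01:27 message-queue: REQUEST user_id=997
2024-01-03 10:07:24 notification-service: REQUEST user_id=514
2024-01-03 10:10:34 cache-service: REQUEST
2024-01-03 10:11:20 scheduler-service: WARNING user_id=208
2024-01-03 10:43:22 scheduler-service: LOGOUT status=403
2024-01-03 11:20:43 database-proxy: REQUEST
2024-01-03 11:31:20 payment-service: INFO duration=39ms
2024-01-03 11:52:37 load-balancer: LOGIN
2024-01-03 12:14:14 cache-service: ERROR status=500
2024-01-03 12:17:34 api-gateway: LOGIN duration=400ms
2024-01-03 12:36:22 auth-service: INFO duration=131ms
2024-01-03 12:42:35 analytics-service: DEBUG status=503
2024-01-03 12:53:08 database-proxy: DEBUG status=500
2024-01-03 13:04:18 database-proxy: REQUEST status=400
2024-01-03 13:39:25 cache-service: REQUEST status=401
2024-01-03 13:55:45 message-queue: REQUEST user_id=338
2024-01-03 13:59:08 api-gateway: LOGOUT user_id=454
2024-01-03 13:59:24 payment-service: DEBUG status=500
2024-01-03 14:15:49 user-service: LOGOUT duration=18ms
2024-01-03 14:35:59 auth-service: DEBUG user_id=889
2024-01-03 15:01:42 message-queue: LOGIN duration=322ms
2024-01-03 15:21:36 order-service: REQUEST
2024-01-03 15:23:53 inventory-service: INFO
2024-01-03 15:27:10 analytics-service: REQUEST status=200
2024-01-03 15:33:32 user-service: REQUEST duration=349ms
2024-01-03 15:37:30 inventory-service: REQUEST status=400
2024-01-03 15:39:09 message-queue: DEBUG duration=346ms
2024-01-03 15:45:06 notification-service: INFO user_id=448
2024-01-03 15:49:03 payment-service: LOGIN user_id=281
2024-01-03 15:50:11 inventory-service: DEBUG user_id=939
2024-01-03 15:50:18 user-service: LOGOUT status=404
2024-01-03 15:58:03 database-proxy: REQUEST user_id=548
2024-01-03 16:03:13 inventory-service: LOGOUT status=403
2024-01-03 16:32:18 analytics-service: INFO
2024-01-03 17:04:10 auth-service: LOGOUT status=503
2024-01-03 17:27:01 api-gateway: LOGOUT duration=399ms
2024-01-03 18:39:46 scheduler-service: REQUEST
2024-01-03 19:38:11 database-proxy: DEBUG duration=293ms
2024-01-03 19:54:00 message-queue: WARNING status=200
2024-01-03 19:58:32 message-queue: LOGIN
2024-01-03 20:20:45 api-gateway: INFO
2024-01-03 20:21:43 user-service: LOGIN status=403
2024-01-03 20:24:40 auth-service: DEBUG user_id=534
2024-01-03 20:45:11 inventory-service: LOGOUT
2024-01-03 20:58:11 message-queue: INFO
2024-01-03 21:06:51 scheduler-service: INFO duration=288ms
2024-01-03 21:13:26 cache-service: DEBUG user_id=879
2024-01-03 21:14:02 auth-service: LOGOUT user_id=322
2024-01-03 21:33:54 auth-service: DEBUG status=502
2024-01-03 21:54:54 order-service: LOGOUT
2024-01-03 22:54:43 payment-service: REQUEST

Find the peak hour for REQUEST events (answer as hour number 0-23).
15

To find the peak hour:

1. Group all REQUEST events by hour
2. Count events in each hour
3. Find hour with maximum count
4. Peak hour: 15 (with 5 events)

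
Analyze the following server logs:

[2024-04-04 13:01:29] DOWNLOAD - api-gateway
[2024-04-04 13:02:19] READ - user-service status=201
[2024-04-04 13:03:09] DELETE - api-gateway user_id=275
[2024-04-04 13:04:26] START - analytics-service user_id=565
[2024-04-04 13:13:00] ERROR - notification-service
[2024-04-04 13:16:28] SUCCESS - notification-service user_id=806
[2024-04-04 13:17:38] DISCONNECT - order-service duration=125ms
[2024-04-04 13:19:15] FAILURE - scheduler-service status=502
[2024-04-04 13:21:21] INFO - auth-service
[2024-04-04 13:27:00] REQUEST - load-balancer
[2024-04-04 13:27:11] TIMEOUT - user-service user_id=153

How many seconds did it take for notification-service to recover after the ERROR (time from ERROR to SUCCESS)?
208

To calculate recovery time:

1. Find ERROR event for notification-service: 2024-04-04 13:13:00
2. Find next SUCCESS event for notification-service: 2024-04-04 13:16:28
3. Recovery time: 2024-04-04 13:16:28 - 2024-04-04 13:13:00 = 208 seconds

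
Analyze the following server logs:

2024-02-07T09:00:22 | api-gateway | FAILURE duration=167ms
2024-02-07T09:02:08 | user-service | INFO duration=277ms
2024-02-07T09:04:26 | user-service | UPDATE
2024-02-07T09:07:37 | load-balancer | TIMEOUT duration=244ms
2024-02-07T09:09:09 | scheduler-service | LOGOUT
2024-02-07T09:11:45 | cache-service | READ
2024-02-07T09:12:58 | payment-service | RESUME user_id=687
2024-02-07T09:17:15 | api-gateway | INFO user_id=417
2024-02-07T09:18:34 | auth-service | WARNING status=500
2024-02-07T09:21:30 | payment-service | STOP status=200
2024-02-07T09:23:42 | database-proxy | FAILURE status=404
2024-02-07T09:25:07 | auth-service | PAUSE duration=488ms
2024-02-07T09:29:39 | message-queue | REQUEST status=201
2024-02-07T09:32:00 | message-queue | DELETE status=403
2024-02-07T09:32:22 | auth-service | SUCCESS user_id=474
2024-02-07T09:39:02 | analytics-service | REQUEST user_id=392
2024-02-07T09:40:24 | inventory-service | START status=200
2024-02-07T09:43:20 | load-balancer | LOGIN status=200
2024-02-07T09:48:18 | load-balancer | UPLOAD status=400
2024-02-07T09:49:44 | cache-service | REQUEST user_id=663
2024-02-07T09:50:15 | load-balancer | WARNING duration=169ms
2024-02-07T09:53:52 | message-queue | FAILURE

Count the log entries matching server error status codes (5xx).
1

To find matching entries:

1. Pattern to match: server error status codes (5xx)
2. Scan each log entry for the pattern
3. Count matches: 1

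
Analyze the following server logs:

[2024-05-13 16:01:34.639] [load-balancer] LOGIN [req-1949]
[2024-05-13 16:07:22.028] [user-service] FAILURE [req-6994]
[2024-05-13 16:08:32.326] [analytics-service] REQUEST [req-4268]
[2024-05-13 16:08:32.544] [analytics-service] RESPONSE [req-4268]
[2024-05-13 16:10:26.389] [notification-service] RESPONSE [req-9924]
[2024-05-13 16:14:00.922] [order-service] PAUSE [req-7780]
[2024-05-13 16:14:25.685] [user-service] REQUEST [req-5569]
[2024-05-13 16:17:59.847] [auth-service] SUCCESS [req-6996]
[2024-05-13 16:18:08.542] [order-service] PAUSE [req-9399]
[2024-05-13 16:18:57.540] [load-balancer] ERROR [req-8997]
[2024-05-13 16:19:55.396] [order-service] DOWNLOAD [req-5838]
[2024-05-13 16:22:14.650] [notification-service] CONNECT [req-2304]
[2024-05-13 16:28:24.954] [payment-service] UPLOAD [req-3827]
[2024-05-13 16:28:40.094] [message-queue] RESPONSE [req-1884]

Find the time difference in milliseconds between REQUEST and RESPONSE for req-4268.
218

To calculate latency:

1. Find REQUEST with id req-4268: 2024-05-13 16:08:32.326
2. Find RESPONSE with id req-4268: 2024-05-13 16:08:32.544
3. Latency: 2024-05-13 16:08:32.544 - 2024-05-13 16:08:32.326 = 218ms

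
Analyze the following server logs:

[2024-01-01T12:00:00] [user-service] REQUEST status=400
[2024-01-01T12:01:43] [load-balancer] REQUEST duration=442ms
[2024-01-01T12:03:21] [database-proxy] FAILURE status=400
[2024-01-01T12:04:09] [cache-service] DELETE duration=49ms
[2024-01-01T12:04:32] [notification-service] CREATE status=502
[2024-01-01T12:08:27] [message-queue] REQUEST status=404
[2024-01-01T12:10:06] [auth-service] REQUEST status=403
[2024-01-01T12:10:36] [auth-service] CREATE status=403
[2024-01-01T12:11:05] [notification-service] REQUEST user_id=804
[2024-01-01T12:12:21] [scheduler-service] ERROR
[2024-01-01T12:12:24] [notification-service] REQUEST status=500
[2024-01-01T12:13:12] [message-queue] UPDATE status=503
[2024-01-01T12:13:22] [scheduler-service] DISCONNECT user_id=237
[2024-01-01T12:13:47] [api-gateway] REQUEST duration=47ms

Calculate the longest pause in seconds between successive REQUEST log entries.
404

To find the longest gap:

1. Extract all REQUEST events in chronological order
2. Calculate time differences between consecutive events
3. Find the maximum difference
4. Longest gap: 404 seconds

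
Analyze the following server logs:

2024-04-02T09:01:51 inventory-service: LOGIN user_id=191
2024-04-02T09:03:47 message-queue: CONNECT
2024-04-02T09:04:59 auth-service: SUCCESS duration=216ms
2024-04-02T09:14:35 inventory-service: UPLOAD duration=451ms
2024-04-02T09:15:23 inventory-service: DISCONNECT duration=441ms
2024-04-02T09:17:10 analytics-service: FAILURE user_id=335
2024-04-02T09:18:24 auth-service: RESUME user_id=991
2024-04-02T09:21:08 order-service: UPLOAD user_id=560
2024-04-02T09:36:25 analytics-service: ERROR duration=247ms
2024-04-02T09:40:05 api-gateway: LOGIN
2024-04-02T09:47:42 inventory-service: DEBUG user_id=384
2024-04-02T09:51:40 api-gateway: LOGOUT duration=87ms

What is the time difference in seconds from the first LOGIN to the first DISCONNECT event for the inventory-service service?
812

To find the time between events:

1. Locate the first LOGIN event for inventory-service: 2024-04-02T09:01:51
2. Locate the first DISCONNECT event for inventory-service: 2024-04-02T09:15:23
3. Calculate the difference: 2024-04-02T09:15:23 - 2024-04-02T09:01:51 = 812 seconds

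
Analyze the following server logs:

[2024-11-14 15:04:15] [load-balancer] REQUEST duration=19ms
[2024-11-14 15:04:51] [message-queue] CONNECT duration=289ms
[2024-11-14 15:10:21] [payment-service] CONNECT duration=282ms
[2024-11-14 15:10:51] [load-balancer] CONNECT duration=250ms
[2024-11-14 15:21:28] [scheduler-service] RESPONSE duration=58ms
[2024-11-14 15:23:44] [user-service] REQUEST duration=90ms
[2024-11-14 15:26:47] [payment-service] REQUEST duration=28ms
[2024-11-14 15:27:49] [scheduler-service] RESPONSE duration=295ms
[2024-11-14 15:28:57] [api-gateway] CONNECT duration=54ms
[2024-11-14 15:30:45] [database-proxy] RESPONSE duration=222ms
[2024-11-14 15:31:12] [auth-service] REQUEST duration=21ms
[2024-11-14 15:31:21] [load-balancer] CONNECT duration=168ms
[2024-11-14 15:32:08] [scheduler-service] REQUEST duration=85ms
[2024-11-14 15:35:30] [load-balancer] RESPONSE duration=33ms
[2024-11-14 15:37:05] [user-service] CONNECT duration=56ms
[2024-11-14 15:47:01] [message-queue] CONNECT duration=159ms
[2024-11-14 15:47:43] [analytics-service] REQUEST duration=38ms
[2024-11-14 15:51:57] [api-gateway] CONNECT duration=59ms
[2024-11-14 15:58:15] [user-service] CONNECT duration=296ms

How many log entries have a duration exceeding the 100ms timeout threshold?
8

To count timeouts:

1. Threshold: 100ms
2. Extract duration from each log entry
3. Count entries where duration > 100
4. Timeout count: 8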